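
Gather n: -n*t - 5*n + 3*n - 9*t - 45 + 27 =n*(-t - 2) - 9*t - 18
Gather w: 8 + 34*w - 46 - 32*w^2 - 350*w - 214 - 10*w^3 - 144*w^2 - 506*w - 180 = -10*w^3 - 176*w^2 - 822*w - 432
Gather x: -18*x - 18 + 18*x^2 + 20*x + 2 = 18*x^2 + 2*x - 16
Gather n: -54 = -54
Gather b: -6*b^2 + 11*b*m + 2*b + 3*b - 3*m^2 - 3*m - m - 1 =-6*b^2 + b*(11*m + 5) - 3*m^2 - 4*m - 1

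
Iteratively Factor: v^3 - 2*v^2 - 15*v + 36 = (v - 3)*(v^2 + v - 12) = (v - 3)^2*(v + 4)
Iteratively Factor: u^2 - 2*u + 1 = (u - 1)*(u - 1)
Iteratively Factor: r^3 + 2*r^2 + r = (r + 1)*(r^2 + r) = (r + 1)^2*(r)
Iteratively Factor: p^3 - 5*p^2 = (p)*(p^2 - 5*p) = p*(p - 5)*(p)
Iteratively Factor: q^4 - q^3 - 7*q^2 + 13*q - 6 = (q + 3)*(q^3 - 4*q^2 + 5*q - 2) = (q - 1)*(q + 3)*(q^2 - 3*q + 2) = (q - 2)*(q - 1)*(q + 3)*(q - 1)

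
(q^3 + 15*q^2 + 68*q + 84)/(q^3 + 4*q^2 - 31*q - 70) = (q + 6)/(q - 5)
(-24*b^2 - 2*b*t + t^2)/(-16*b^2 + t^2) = (-6*b + t)/(-4*b + t)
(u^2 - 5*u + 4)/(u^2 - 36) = (u^2 - 5*u + 4)/(u^2 - 36)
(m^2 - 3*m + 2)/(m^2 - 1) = (m - 2)/(m + 1)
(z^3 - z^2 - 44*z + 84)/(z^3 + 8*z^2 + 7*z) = (z^2 - 8*z + 12)/(z*(z + 1))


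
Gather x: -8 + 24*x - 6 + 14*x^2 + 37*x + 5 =14*x^2 + 61*x - 9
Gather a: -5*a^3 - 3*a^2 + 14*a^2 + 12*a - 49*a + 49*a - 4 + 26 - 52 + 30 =-5*a^3 + 11*a^2 + 12*a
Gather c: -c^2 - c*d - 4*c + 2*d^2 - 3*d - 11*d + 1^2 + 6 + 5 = -c^2 + c*(-d - 4) + 2*d^2 - 14*d + 12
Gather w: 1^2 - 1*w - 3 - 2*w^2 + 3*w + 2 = -2*w^2 + 2*w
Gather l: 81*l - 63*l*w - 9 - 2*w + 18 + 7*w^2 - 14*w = l*(81 - 63*w) + 7*w^2 - 16*w + 9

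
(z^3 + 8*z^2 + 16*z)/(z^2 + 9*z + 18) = z*(z^2 + 8*z + 16)/(z^2 + 9*z + 18)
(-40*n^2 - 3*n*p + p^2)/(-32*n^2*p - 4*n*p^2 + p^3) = (5*n + p)/(p*(4*n + p))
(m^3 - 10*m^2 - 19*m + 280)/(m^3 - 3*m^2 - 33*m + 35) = (m - 8)/(m - 1)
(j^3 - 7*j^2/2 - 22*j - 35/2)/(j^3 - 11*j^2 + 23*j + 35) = (j + 5/2)/(j - 5)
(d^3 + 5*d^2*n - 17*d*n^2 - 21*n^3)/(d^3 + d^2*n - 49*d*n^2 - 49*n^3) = (d - 3*n)/(d - 7*n)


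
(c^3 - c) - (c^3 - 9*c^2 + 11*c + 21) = 9*c^2 - 12*c - 21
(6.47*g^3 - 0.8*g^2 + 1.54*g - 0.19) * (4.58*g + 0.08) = 29.6326*g^4 - 3.1464*g^3 + 6.9892*g^2 - 0.747*g - 0.0152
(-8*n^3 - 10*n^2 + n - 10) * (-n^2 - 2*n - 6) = 8*n^5 + 26*n^4 + 67*n^3 + 68*n^2 + 14*n + 60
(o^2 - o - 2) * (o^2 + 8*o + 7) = o^4 + 7*o^3 - 3*o^2 - 23*o - 14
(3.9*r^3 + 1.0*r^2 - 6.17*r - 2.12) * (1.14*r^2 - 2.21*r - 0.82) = 4.446*r^5 - 7.479*r^4 - 12.4418*r^3 + 10.3989*r^2 + 9.7446*r + 1.7384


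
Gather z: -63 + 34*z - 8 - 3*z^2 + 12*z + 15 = -3*z^2 + 46*z - 56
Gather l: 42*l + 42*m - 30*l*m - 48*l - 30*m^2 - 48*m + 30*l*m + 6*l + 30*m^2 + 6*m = 0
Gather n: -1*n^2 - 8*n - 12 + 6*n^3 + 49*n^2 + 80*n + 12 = 6*n^3 + 48*n^2 + 72*n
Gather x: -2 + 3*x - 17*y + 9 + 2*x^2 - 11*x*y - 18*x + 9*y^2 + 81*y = 2*x^2 + x*(-11*y - 15) + 9*y^2 + 64*y + 7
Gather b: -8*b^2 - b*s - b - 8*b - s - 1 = -8*b^2 + b*(-s - 9) - s - 1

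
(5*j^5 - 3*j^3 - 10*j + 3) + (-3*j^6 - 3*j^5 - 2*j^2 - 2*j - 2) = -3*j^6 + 2*j^5 - 3*j^3 - 2*j^2 - 12*j + 1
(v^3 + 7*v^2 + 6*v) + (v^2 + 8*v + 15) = v^3 + 8*v^2 + 14*v + 15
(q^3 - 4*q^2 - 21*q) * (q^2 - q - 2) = q^5 - 5*q^4 - 19*q^3 + 29*q^2 + 42*q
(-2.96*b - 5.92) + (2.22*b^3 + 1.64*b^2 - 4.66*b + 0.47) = 2.22*b^3 + 1.64*b^2 - 7.62*b - 5.45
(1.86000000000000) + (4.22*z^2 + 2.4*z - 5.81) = 4.22*z^2 + 2.4*z - 3.95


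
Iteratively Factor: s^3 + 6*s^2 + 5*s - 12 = (s + 3)*(s^2 + 3*s - 4) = (s - 1)*(s + 3)*(s + 4)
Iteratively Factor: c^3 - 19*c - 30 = (c - 5)*(c^2 + 5*c + 6) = (c - 5)*(c + 2)*(c + 3)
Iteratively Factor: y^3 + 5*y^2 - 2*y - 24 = (y + 4)*(y^2 + y - 6) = (y - 2)*(y + 4)*(y + 3)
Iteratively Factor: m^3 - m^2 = (m)*(m^2 - m) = m*(m - 1)*(m)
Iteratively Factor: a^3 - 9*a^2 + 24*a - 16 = (a - 4)*(a^2 - 5*a + 4) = (a - 4)^2*(a - 1)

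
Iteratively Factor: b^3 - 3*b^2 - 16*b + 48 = (b - 3)*(b^2 - 16) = (b - 3)*(b + 4)*(b - 4)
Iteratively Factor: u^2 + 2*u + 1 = (u + 1)*(u + 1)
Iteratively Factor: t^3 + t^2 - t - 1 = (t - 1)*(t^2 + 2*t + 1) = (t - 1)*(t + 1)*(t + 1)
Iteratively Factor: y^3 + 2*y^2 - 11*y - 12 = (y + 4)*(y^2 - 2*y - 3) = (y - 3)*(y + 4)*(y + 1)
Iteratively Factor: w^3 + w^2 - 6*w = (w - 2)*(w^2 + 3*w) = (w - 2)*(w + 3)*(w)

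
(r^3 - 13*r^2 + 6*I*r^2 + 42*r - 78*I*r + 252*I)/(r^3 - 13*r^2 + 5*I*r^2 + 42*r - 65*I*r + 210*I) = (r + 6*I)/(r + 5*I)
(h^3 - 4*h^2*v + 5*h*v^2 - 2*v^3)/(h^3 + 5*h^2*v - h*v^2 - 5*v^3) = (h^2 - 3*h*v + 2*v^2)/(h^2 + 6*h*v + 5*v^2)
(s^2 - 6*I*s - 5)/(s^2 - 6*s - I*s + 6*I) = (s - 5*I)/(s - 6)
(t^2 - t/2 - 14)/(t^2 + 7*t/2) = (t - 4)/t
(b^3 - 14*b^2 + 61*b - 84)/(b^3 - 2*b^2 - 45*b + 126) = (b^2 - 11*b + 28)/(b^2 + b - 42)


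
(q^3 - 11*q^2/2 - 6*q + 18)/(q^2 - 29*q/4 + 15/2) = 2*(2*q^2 + q - 6)/(4*q - 5)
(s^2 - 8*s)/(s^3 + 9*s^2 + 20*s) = (s - 8)/(s^2 + 9*s + 20)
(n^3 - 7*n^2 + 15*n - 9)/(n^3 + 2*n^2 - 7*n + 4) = (n^2 - 6*n + 9)/(n^2 + 3*n - 4)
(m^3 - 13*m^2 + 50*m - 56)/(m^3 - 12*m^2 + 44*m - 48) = (m - 7)/(m - 6)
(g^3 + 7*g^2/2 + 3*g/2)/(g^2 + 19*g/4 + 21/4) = 2*g*(2*g + 1)/(4*g + 7)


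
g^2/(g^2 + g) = g/(g + 1)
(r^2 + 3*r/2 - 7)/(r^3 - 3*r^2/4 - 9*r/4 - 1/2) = 2*(2*r + 7)/(4*r^2 + 5*r + 1)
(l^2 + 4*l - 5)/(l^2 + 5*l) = (l - 1)/l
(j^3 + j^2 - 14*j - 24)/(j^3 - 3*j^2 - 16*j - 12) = (j^2 - j - 12)/(j^2 - 5*j - 6)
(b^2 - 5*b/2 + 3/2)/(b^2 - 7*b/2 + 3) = (b - 1)/(b - 2)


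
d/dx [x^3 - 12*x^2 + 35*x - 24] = 3*x^2 - 24*x + 35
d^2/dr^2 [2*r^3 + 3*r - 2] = 12*r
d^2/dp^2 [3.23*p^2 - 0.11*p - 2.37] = 6.46000000000000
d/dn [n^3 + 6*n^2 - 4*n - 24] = 3*n^2 + 12*n - 4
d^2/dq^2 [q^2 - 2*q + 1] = 2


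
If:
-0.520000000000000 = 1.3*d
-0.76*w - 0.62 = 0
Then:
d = -0.40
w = -0.82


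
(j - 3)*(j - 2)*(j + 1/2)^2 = j^4 - 4*j^3 + 5*j^2/4 + 19*j/4 + 3/2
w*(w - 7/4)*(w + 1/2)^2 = w^4 - 3*w^3/4 - 3*w^2/2 - 7*w/16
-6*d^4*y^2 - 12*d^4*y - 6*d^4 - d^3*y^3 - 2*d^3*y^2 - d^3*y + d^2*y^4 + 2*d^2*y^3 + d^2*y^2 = (-3*d + y)*(2*d + y)*(d*y + d)^2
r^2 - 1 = (r - 1)*(r + 1)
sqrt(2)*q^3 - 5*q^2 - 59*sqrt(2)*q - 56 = (q - 7*sqrt(2))*(q + 4*sqrt(2))*(sqrt(2)*q + 1)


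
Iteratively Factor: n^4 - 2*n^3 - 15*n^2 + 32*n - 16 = (n - 4)*(n^3 + 2*n^2 - 7*n + 4) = (n - 4)*(n - 1)*(n^2 + 3*n - 4) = (n - 4)*(n - 1)^2*(n + 4)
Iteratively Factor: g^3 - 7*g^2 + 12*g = (g)*(g^2 - 7*g + 12) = g*(g - 4)*(g - 3)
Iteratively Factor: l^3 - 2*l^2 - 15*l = (l + 3)*(l^2 - 5*l) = l*(l + 3)*(l - 5)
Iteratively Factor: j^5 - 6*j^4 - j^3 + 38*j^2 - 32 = (j - 1)*(j^4 - 5*j^3 - 6*j^2 + 32*j + 32) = (j - 4)*(j - 1)*(j^3 - j^2 - 10*j - 8) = (j - 4)*(j - 1)*(j + 1)*(j^2 - 2*j - 8) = (j - 4)^2*(j - 1)*(j + 1)*(j + 2)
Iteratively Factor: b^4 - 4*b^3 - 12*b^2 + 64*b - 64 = (b - 2)*(b^3 - 2*b^2 - 16*b + 32) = (b - 2)*(b + 4)*(b^2 - 6*b + 8) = (b - 4)*(b - 2)*(b + 4)*(b - 2)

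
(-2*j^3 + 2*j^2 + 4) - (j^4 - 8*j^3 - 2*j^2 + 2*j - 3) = -j^4 + 6*j^3 + 4*j^2 - 2*j + 7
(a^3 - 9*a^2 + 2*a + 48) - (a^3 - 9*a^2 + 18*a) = 48 - 16*a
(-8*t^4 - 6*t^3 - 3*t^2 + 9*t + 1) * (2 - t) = 8*t^5 - 10*t^4 - 9*t^3 - 15*t^2 + 17*t + 2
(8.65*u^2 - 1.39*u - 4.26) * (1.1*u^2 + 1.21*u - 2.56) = 9.515*u^4 + 8.9375*u^3 - 28.5119*u^2 - 1.5962*u + 10.9056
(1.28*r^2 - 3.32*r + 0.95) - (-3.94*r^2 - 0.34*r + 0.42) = 5.22*r^2 - 2.98*r + 0.53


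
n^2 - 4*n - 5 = (n - 5)*(n + 1)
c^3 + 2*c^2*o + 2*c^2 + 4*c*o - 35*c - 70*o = (c - 5)*(c + 7)*(c + 2*o)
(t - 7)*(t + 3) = t^2 - 4*t - 21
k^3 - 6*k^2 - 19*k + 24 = (k - 8)*(k - 1)*(k + 3)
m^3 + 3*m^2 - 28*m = m*(m - 4)*(m + 7)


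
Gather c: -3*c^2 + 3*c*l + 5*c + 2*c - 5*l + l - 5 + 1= -3*c^2 + c*(3*l + 7) - 4*l - 4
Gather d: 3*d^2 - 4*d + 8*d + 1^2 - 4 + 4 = 3*d^2 + 4*d + 1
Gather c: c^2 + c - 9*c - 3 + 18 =c^2 - 8*c + 15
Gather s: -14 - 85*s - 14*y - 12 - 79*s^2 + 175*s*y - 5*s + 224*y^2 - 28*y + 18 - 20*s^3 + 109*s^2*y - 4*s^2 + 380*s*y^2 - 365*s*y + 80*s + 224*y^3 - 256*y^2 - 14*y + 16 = -20*s^3 + s^2*(109*y - 83) + s*(380*y^2 - 190*y - 10) + 224*y^3 - 32*y^2 - 56*y + 8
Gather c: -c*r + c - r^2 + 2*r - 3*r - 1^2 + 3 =c*(1 - r) - r^2 - r + 2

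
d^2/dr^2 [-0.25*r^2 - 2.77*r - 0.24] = -0.500000000000000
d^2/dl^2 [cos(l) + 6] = -cos(l)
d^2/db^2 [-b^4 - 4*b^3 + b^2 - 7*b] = -12*b^2 - 24*b + 2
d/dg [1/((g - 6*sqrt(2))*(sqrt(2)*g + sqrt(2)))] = sqrt(2)*((-g + 6*sqrt(2))*(g + 1) - (g - 6*sqrt(2))^2)/(2*(g + 1)^2*(g - 6*sqrt(2))^3)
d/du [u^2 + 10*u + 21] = 2*u + 10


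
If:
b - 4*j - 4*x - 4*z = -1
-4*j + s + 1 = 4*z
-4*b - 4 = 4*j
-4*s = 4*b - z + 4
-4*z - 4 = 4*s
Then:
No Solution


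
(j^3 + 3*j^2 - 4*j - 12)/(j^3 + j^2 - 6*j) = (j + 2)/j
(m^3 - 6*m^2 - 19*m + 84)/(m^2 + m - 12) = m - 7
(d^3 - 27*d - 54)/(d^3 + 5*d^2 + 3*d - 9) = (d - 6)/(d - 1)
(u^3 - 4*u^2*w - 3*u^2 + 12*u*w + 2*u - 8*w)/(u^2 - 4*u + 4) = (u^2 - 4*u*w - u + 4*w)/(u - 2)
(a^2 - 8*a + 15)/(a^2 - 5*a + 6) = (a - 5)/(a - 2)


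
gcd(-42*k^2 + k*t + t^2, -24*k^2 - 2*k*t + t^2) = -6*k + t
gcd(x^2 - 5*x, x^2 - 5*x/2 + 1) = 1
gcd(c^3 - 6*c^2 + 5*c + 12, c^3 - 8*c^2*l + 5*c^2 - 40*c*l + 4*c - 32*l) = c + 1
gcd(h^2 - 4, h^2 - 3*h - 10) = h + 2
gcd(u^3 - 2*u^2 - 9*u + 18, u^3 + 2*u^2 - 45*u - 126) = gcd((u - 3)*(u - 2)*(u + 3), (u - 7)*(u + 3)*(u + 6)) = u + 3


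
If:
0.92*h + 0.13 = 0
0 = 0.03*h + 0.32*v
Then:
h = -0.14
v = 0.01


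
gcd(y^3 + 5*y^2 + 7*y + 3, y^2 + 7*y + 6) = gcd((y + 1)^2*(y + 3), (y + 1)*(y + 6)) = y + 1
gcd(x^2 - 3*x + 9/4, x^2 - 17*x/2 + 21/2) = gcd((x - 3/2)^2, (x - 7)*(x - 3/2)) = x - 3/2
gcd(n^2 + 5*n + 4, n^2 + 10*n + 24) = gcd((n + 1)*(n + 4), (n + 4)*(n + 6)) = n + 4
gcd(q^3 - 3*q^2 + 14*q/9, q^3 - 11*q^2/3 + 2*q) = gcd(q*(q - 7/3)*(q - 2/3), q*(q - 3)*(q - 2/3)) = q^2 - 2*q/3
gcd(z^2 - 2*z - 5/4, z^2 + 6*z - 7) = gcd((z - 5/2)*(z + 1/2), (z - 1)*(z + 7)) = 1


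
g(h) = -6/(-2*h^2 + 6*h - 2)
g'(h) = -6*(4*h - 6)/(-2*h^2 + 6*h - 2)^2 = 3*(3 - 2*h)/(h^2 - 3*h + 1)^2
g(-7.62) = 0.04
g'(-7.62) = 0.01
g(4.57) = 0.37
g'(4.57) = -0.28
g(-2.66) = 0.19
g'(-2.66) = 0.10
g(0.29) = 14.01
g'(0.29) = 158.38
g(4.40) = 0.42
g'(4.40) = -0.34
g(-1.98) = 0.28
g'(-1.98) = 0.18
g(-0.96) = 0.62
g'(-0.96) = 0.64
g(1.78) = -2.56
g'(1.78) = -1.22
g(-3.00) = 0.16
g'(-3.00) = 0.07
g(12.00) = 0.03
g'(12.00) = -0.00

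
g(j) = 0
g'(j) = 0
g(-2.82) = 0.00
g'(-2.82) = 0.00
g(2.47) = 0.00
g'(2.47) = 0.00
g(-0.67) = 0.00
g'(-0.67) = 0.00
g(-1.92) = 0.00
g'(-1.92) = 0.00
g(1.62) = 0.00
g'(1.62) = 0.00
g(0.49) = 0.00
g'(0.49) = 0.00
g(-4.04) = 0.00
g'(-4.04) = 0.00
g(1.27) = 0.00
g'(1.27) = 0.00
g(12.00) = 0.00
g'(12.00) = 0.00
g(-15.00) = 0.00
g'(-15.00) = 0.00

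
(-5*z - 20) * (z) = -5*z^2 - 20*z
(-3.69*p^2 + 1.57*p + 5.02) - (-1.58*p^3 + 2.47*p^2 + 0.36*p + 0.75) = 1.58*p^3 - 6.16*p^2 + 1.21*p + 4.27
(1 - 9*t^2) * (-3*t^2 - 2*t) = 27*t^4 + 18*t^3 - 3*t^2 - 2*t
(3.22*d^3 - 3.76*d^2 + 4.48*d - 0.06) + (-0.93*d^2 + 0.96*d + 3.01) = 3.22*d^3 - 4.69*d^2 + 5.44*d + 2.95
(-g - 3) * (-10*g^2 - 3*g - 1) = 10*g^3 + 33*g^2 + 10*g + 3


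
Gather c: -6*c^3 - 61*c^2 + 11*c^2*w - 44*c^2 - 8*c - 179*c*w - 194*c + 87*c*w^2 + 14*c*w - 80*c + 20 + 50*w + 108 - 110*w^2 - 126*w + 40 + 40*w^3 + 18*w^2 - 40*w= -6*c^3 + c^2*(11*w - 105) + c*(87*w^2 - 165*w - 282) + 40*w^3 - 92*w^2 - 116*w + 168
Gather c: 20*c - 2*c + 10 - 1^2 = 18*c + 9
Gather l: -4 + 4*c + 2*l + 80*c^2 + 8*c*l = 80*c^2 + 4*c + l*(8*c + 2) - 4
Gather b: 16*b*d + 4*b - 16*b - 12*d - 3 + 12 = b*(16*d - 12) - 12*d + 9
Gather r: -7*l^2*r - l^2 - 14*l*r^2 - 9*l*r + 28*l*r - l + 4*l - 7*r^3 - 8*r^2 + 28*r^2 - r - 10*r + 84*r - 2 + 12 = -l^2 + 3*l - 7*r^3 + r^2*(20 - 14*l) + r*(-7*l^2 + 19*l + 73) + 10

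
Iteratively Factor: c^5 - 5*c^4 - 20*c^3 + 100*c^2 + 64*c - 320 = (c + 4)*(c^4 - 9*c^3 + 16*c^2 + 36*c - 80) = (c - 2)*(c + 4)*(c^3 - 7*c^2 + 2*c + 40) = (c - 2)*(c + 2)*(c + 4)*(c^2 - 9*c + 20) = (c - 4)*(c - 2)*(c + 2)*(c + 4)*(c - 5)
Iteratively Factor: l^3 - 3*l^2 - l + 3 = (l - 1)*(l^2 - 2*l - 3) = (l - 3)*(l - 1)*(l + 1)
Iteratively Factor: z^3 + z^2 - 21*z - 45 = (z - 5)*(z^2 + 6*z + 9) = (z - 5)*(z + 3)*(z + 3)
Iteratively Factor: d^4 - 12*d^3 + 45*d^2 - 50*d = (d - 2)*(d^3 - 10*d^2 + 25*d) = (d - 5)*(d - 2)*(d^2 - 5*d) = d*(d - 5)*(d - 2)*(d - 5)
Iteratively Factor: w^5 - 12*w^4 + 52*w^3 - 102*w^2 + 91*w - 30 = (w - 3)*(w^4 - 9*w^3 + 25*w^2 - 27*w + 10) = (w - 3)*(w - 1)*(w^3 - 8*w^2 + 17*w - 10) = (w - 5)*(w - 3)*(w - 1)*(w^2 - 3*w + 2) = (w - 5)*(w - 3)*(w - 2)*(w - 1)*(w - 1)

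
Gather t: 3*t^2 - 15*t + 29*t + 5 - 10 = 3*t^2 + 14*t - 5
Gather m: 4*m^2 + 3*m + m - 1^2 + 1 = 4*m^2 + 4*m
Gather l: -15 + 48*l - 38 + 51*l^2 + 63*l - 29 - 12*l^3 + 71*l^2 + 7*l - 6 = -12*l^3 + 122*l^2 + 118*l - 88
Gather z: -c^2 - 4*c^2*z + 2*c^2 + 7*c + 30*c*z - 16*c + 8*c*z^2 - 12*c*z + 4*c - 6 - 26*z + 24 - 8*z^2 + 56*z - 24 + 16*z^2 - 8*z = c^2 - 5*c + z^2*(8*c + 8) + z*(-4*c^2 + 18*c + 22) - 6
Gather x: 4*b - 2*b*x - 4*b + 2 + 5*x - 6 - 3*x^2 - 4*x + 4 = -3*x^2 + x*(1 - 2*b)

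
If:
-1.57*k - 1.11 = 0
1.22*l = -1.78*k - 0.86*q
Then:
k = -0.71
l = 1.03153388326198 - 0.704918032786885*q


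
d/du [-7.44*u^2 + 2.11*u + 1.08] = 2.11 - 14.88*u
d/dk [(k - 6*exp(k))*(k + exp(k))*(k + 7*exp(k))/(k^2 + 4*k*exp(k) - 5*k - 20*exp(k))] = (-(k - 6*exp(k))*(k + exp(k))*(k + 7*exp(k))*(4*k*exp(k) + 2*k - 16*exp(k) - 5) + ((k - 6*exp(k))*(k + exp(k))*(7*exp(k) + 1) + (k - 6*exp(k))*(k + 7*exp(k))*(exp(k) + 1) - (k + exp(k))*(k + 7*exp(k))*(6*exp(k) - 1))*(k^2 + 4*k*exp(k) - 5*k - 20*exp(k)))/(k^2 + 4*k*exp(k) - 5*k - 20*exp(k))^2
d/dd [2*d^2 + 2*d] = 4*d + 2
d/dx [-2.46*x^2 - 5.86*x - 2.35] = -4.92*x - 5.86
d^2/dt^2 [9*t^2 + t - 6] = 18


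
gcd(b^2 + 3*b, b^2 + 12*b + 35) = 1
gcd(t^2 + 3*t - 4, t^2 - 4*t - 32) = t + 4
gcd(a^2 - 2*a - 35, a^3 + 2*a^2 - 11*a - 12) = 1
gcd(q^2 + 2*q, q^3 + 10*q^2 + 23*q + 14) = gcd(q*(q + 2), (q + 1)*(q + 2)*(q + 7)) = q + 2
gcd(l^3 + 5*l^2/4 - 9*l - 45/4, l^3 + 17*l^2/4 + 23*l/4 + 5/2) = l + 5/4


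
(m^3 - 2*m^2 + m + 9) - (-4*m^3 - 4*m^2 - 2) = 5*m^3 + 2*m^2 + m + 11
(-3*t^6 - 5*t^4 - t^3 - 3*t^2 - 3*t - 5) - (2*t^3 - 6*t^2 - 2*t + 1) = -3*t^6 - 5*t^4 - 3*t^3 + 3*t^2 - t - 6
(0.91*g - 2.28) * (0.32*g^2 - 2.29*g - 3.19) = 0.2912*g^3 - 2.8135*g^2 + 2.3183*g + 7.2732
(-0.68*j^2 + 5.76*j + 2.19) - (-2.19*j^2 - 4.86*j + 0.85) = 1.51*j^2 + 10.62*j + 1.34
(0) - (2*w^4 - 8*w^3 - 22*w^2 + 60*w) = -2*w^4 + 8*w^3 + 22*w^2 - 60*w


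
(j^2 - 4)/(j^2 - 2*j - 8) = (j - 2)/(j - 4)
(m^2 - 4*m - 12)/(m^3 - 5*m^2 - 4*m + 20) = (m - 6)/(m^2 - 7*m + 10)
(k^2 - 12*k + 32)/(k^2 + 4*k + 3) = (k^2 - 12*k + 32)/(k^2 + 4*k + 3)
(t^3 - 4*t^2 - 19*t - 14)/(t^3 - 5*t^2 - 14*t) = (t + 1)/t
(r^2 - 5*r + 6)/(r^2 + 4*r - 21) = (r - 2)/(r + 7)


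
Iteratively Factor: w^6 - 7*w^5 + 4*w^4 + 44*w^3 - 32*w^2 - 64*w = (w)*(w^5 - 7*w^4 + 4*w^3 + 44*w^2 - 32*w - 64) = w*(w + 1)*(w^4 - 8*w^3 + 12*w^2 + 32*w - 64) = w*(w - 4)*(w + 1)*(w^3 - 4*w^2 - 4*w + 16) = w*(w - 4)*(w + 1)*(w + 2)*(w^2 - 6*w + 8) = w*(w - 4)^2*(w + 1)*(w + 2)*(w - 2)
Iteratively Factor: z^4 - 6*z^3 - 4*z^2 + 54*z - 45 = (z - 5)*(z^3 - z^2 - 9*z + 9) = (z - 5)*(z + 3)*(z^2 - 4*z + 3) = (z - 5)*(z - 1)*(z + 3)*(z - 3)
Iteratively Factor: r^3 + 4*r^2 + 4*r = (r + 2)*(r^2 + 2*r) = (r + 2)^2*(r)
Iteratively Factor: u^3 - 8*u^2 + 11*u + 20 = (u - 4)*(u^2 - 4*u - 5) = (u - 4)*(u + 1)*(u - 5)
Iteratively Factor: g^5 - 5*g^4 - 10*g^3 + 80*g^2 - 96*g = (g + 4)*(g^4 - 9*g^3 + 26*g^2 - 24*g) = (g - 4)*(g + 4)*(g^3 - 5*g^2 + 6*g) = (g - 4)*(g - 2)*(g + 4)*(g^2 - 3*g) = (g - 4)*(g - 3)*(g - 2)*(g + 4)*(g)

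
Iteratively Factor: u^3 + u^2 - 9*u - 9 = (u + 1)*(u^2 - 9) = (u - 3)*(u + 1)*(u + 3)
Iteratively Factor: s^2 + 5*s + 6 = (s + 3)*(s + 2)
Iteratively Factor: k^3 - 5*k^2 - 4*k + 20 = (k + 2)*(k^2 - 7*k + 10) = (k - 5)*(k + 2)*(k - 2)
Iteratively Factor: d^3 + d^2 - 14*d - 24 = (d + 3)*(d^2 - 2*d - 8) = (d - 4)*(d + 3)*(d + 2)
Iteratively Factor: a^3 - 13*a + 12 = (a + 4)*(a^2 - 4*a + 3) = (a - 1)*(a + 4)*(a - 3)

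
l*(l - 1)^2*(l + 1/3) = l^4 - 5*l^3/3 + l^2/3 + l/3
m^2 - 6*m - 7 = (m - 7)*(m + 1)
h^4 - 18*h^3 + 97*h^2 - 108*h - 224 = (h - 8)*(h - 7)*(h - 4)*(h + 1)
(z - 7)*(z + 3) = z^2 - 4*z - 21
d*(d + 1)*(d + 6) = d^3 + 7*d^2 + 6*d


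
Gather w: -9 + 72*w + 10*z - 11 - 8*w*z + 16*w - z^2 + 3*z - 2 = w*(88 - 8*z) - z^2 + 13*z - 22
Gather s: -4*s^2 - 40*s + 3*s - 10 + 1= -4*s^2 - 37*s - 9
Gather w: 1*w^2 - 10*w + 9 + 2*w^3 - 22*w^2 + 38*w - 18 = 2*w^3 - 21*w^2 + 28*w - 9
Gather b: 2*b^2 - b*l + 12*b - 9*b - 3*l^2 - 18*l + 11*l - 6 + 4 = 2*b^2 + b*(3 - l) - 3*l^2 - 7*l - 2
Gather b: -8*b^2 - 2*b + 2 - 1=-8*b^2 - 2*b + 1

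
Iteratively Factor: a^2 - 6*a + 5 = (a - 5)*(a - 1)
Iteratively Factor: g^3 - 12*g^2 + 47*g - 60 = (g - 5)*(g^2 - 7*g + 12) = (g - 5)*(g - 4)*(g - 3)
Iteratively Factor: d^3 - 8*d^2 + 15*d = (d - 3)*(d^2 - 5*d) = d*(d - 3)*(d - 5)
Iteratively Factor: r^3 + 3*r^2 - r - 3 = (r - 1)*(r^2 + 4*r + 3) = (r - 1)*(r + 3)*(r + 1)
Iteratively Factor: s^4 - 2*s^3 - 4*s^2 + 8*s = (s)*(s^3 - 2*s^2 - 4*s + 8) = s*(s - 2)*(s^2 - 4) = s*(s - 2)^2*(s + 2)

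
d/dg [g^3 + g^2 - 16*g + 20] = 3*g^2 + 2*g - 16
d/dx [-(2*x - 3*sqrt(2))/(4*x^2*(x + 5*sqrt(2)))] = (x^2 + sqrt(2)*x/4 - 15)/(x^3*(x^2 + 10*sqrt(2)*x + 50))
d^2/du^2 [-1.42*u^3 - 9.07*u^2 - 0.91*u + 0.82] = -8.52*u - 18.14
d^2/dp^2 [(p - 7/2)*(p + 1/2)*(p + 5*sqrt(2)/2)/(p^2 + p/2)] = -35*sqrt(2)/(2*p^3)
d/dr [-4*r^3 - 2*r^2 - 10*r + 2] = -12*r^2 - 4*r - 10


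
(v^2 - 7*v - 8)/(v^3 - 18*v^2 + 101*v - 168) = (v + 1)/(v^2 - 10*v + 21)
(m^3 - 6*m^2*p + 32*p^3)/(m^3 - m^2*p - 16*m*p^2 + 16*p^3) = (-m^2 + 2*m*p + 8*p^2)/(-m^2 - 3*m*p + 4*p^2)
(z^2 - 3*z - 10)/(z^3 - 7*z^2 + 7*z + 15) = (z + 2)/(z^2 - 2*z - 3)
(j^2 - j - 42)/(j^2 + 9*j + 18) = (j - 7)/(j + 3)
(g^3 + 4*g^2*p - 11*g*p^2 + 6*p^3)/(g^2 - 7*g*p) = (g^3 + 4*g^2*p - 11*g*p^2 + 6*p^3)/(g*(g - 7*p))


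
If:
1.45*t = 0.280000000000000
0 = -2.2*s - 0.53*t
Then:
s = -0.05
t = 0.19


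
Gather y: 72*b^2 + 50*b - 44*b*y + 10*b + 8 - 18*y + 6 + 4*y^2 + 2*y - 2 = 72*b^2 + 60*b + 4*y^2 + y*(-44*b - 16) + 12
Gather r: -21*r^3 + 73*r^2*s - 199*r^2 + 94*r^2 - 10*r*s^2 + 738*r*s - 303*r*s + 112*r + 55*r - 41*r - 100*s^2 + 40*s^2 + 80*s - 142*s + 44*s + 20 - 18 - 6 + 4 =-21*r^3 + r^2*(73*s - 105) + r*(-10*s^2 + 435*s + 126) - 60*s^2 - 18*s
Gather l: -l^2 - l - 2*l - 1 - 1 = -l^2 - 3*l - 2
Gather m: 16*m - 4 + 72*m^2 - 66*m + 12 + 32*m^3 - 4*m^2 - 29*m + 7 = 32*m^3 + 68*m^2 - 79*m + 15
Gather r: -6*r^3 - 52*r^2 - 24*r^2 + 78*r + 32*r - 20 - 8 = -6*r^3 - 76*r^2 + 110*r - 28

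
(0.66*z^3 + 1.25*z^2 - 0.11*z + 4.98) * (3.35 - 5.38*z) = -3.5508*z^4 - 4.514*z^3 + 4.7793*z^2 - 27.1609*z + 16.683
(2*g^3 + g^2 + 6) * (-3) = -6*g^3 - 3*g^2 - 18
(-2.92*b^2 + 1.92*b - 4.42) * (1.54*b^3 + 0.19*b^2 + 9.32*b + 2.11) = -4.4968*b^5 + 2.402*b^4 - 33.6564*b^3 + 10.8934*b^2 - 37.1432*b - 9.3262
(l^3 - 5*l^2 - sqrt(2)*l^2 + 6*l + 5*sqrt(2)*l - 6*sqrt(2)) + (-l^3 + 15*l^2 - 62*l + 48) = -sqrt(2)*l^2 + 10*l^2 - 56*l + 5*sqrt(2)*l - 6*sqrt(2) + 48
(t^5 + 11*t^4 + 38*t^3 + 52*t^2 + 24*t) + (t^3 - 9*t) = t^5 + 11*t^4 + 39*t^3 + 52*t^2 + 15*t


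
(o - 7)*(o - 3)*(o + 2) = o^3 - 8*o^2 + o + 42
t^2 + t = t*(t + 1)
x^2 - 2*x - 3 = (x - 3)*(x + 1)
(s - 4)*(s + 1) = s^2 - 3*s - 4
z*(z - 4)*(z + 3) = z^3 - z^2 - 12*z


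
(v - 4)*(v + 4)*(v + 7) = v^3 + 7*v^2 - 16*v - 112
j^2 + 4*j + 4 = (j + 2)^2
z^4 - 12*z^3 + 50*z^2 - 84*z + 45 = (z - 5)*(z - 3)^2*(z - 1)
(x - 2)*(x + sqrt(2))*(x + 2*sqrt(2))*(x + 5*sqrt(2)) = x^4 - 2*x^3 + 8*sqrt(2)*x^3 - 16*sqrt(2)*x^2 + 34*x^2 - 68*x + 20*sqrt(2)*x - 40*sqrt(2)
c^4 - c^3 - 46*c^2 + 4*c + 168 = (c - 7)*(c - 2)*(c + 2)*(c + 6)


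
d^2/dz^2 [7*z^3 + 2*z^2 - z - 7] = 42*z + 4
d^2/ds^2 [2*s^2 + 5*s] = 4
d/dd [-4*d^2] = -8*d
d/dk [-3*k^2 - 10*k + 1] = -6*k - 10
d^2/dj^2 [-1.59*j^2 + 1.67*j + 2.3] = -3.18000000000000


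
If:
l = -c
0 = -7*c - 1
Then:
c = -1/7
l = 1/7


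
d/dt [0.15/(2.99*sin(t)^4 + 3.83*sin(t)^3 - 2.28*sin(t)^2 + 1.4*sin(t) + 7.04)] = (-1.794*sin(t)^3 - 1.7235*sin(t)^2 + 0.684*sin(t) - 0.21)*cos(t)/(2.99*sin(t)^4 + 3.83*sin(t)^3 - 2.28*sin(t)^2 + 1.4*sin(t) + 7.04)^2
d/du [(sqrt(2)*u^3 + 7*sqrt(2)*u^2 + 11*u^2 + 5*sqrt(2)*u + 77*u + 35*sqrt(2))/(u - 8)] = (2*sqrt(2)*u^3 - 17*sqrt(2)*u^2 + 11*u^2 - 176*u - 112*sqrt(2)*u - 616 - 75*sqrt(2))/(u^2 - 16*u + 64)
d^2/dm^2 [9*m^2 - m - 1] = 18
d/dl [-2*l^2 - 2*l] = -4*l - 2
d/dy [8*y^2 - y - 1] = 16*y - 1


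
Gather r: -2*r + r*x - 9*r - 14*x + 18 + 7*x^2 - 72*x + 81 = r*(x - 11) + 7*x^2 - 86*x + 99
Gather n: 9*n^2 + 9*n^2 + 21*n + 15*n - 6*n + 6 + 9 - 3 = 18*n^2 + 30*n + 12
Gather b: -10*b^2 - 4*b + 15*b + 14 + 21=-10*b^2 + 11*b + 35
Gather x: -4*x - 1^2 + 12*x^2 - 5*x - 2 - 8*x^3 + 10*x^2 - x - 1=-8*x^3 + 22*x^2 - 10*x - 4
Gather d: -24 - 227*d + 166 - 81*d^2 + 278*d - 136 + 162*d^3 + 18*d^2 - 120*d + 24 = 162*d^3 - 63*d^2 - 69*d + 30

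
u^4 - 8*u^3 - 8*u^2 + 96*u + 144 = (u - 6)^2*(u + 2)^2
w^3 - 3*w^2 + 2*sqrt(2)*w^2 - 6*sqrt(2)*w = w*(w - 3)*(w + 2*sqrt(2))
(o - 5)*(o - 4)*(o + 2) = o^3 - 7*o^2 + 2*o + 40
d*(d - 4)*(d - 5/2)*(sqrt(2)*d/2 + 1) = sqrt(2)*d^4/2 - 13*sqrt(2)*d^3/4 + d^3 - 13*d^2/2 + 5*sqrt(2)*d^2 + 10*d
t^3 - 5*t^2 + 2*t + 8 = (t - 4)*(t - 2)*(t + 1)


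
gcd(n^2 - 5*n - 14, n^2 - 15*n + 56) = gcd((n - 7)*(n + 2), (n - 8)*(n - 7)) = n - 7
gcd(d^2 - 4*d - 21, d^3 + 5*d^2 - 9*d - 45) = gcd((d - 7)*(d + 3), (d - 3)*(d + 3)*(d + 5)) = d + 3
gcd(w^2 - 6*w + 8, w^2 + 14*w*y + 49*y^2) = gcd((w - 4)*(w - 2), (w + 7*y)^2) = 1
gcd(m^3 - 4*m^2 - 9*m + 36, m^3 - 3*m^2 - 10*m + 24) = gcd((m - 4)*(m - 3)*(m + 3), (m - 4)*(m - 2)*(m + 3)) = m^2 - m - 12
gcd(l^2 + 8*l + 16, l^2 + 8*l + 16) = l^2 + 8*l + 16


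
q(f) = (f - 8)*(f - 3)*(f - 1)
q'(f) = (f - 8)*(f - 3) + (f - 8)*(f - 1) + (f - 3)*(f - 1)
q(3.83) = -9.79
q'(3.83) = -12.91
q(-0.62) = -50.55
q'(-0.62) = 51.03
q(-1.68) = -121.41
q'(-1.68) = 83.79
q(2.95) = 0.49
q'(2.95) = -9.69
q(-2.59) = -212.52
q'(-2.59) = 117.28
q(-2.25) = -174.89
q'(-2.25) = 104.19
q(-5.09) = -644.92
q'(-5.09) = 234.88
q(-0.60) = -49.54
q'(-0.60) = 50.48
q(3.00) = 0.00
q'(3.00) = -10.00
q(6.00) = -30.00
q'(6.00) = -1.00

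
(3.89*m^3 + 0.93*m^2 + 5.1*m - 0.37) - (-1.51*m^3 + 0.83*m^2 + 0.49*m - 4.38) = 5.4*m^3 + 0.1*m^2 + 4.61*m + 4.01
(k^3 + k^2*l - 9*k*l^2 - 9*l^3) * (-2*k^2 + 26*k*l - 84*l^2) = -2*k^5 + 24*k^4*l - 40*k^3*l^2 - 300*k^2*l^3 + 522*k*l^4 + 756*l^5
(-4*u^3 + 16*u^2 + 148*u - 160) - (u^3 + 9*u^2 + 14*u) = -5*u^3 + 7*u^2 + 134*u - 160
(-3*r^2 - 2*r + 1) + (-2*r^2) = -5*r^2 - 2*r + 1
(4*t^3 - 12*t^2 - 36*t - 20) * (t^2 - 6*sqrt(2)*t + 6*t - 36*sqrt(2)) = 4*t^5 - 24*sqrt(2)*t^4 + 12*t^4 - 108*t^3 - 72*sqrt(2)*t^3 - 236*t^2 + 648*sqrt(2)*t^2 - 120*t + 1416*sqrt(2)*t + 720*sqrt(2)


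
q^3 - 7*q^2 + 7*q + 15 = (q - 5)*(q - 3)*(q + 1)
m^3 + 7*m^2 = m^2*(m + 7)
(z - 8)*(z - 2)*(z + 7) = z^3 - 3*z^2 - 54*z + 112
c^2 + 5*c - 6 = (c - 1)*(c + 6)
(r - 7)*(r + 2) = r^2 - 5*r - 14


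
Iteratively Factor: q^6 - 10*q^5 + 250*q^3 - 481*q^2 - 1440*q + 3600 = (q - 4)*(q^5 - 6*q^4 - 24*q^3 + 154*q^2 + 135*q - 900) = (q - 4)*(q + 4)*(q^4 - 10*q^3 + 16*q^2 + 90*q - 225) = (q - 5)*(q - 4)*(q + 4)*(q^3 - 5*q^2 - 9*q + 45) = (q - 5)^2*(q - 4)*(q + 4)*(q^2 - 9) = (q - 5)^2*(q - 4)*(q - 3)*(q + 4)*(q + 3)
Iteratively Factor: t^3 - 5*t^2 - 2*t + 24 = (t - 3)*(t^2 - 2*t - 8) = (t - 3)*(t + 2)*(t - 4)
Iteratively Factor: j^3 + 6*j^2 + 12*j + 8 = (j + 2)*(j^2 + 4*j + 4) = (j + 2)^2*(j + 2)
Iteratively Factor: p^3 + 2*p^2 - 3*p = (p + 3)*(p^2 - p) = p*(p + 3)*(p - 1)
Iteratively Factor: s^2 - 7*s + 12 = (s - 3)*(s - 4)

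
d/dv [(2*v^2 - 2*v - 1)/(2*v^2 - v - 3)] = (2*v^2 - 8*v + 5)/(4*v^4 - 4*v^3 - 11*v^2 + 6*v + 9)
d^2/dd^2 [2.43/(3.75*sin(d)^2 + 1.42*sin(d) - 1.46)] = (-136.6875*sin(d)^4 - 38.81925*sin(d)^3 + 146.914398*sin(d)^2 + 72.600624*sin(d) + 36.408204)/(3.75*sin(d)^2 + 1.42*sin(d) - 1.46)^3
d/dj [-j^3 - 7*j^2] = j*(-3*j - 14)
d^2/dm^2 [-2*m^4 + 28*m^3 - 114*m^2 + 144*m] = -24*m^2 + 168*m - 228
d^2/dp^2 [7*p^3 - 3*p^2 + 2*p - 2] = 42*p - 6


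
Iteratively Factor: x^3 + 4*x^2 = (x)*(x^2 + 4*x) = x^2*(x + 4)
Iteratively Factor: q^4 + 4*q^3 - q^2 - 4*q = (q + 4)*(q^3 - q) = q*(q + 4)*(q^2 - 1) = q*(q - 1)*(q + 4)*(q + 1)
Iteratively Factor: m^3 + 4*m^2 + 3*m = (m + 3)*(m^2 + m) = m*(m + 3)*(m + 1)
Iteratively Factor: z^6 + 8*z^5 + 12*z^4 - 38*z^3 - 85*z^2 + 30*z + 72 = (z + 3)*(z^5 + 5*z^4 - 3*z^3 - 29*z^2 + 2*z + 24) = (z + 3)^2*(z^4 + 2*z^3 - 9*z^2 - 2*z + 8) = (z + 3)^2*(z + 4)*(z^3 - 2*z^2 - z + 2) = (z - 1)*(z + 3)^2*(z + 4)*(z^2 - z - 2) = (z - 1)*(z + 1)*(z + 3)^2*(z + 4)*(z - 2)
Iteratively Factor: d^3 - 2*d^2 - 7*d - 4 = (d + 1)*(d^2 - 3*d - 4) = (d + 1)^2*(d - 4)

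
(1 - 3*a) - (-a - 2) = 3 - 2*a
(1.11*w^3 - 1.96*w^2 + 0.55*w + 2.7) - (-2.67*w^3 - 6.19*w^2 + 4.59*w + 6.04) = 3.78*w^3 + 4.23*w^2 - 4.04*w - 3.34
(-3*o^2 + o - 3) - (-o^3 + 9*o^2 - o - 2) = o^3 - 12*o^2 + 2*o - 1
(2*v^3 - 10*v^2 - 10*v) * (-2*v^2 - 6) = -4*v^5 + 20*v^4 + 8*v^3 + 60*v^2 + 60*v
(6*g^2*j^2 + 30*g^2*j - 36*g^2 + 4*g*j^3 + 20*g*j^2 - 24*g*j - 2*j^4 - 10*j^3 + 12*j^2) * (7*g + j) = 42*g^3*j^2 + 210*g^3*j - 252*g^3 + 34*g^2*j^3 + 170*g^2*j^2 - 204*g^2*j - 10*g*j^4 - 50*g*j^3 + 60*g*j^2 - 2*j^5 - 10*j^4 + 12*j^3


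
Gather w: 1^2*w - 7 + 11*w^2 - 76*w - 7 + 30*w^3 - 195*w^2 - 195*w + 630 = 30*w^3 - 184*w^2 - 270*w + 616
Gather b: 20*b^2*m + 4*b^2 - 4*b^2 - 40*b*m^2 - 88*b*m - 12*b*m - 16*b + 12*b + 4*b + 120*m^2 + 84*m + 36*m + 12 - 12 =20*b^2*m + b*(-40*m^2 - 100*m) + 120*m^2 + 120*m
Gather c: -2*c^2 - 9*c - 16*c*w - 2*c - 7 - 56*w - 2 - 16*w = -2*c^2 + c*(-16*w - 11) - 72*w - 9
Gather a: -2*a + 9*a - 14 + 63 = 7*a + 49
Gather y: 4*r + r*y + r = r*y + 5*r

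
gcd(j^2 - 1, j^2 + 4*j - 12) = 1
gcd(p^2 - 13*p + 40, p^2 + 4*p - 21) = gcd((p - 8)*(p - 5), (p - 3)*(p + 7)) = 1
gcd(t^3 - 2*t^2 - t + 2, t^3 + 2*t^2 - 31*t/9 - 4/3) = 1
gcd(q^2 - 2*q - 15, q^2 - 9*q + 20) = q - 5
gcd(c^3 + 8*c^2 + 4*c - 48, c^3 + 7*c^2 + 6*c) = c + 6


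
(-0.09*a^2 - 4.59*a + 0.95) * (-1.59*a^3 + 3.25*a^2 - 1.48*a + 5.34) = 0.1431*a^5 + 7.0056*a^4 - 16.2948*a^3 + 9.4001*a^2 - 25.9166*a + 5.073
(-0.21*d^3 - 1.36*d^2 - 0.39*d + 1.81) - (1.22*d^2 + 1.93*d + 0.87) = -0.21*d^3 - 2.58*d^2 - 2.32*d + 0.94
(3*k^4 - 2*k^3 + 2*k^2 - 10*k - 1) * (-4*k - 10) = -12*k^5 - 22*k^4 + 12*k^3 + 20*k^2 + 104*k + 10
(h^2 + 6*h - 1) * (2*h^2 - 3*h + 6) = 2*h^4 + 9*h^3 - 14*h^2 + 39*h - 6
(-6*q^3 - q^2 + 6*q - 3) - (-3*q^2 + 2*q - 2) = -6*q^3 + 2*q^2 + 4*q - 1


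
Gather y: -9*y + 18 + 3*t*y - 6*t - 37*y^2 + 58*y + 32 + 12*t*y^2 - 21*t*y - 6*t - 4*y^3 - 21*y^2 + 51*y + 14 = -12*t - 4*y^3 + y^2*(12*t - 58) + y*(100 - 18*t) + 64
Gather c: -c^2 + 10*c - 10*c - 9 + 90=81 - c^2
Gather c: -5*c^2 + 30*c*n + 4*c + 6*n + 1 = -5*c^2 + c*(30*n + 4) + 6*n + 1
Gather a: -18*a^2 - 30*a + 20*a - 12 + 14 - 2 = -18*a^2 - 10*a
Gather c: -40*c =-40*c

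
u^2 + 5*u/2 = u*(u + 5/2)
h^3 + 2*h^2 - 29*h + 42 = (h - 3)*(h - 2)*(h + 7)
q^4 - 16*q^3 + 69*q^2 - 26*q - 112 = (q - 8)*(q - 7)*(q - 2)*(q + 1)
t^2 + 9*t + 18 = (t + 3)*(t + 6)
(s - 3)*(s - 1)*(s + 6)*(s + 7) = s^4 + 9*s^3 - 7*s^2 - 129*s + 126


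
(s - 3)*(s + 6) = s^2 + 3*s - 18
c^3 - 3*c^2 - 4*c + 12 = (c - 3)*(c - 2)*(c + 2)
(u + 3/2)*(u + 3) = u^2 + 9*u/2 + 9/2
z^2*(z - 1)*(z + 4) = z^4 + 3*z^3 - 4*z^2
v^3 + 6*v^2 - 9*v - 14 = (v - 2)*(v + 1)*(v + 7)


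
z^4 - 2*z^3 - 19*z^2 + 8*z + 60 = (z - 5)*(z - 2)*(z + 2)*(z + 3)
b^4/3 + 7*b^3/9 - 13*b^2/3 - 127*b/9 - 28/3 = (b/3 + 1)*(b - 4)*(b + 1)*(b + 7/3)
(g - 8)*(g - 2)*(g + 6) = g^3 - 4*g^2 - 44*g + 96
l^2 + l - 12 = (l - 3)*(l + 4)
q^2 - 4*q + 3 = (q - 3)*(q - 1)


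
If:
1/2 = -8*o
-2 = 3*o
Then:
No Solution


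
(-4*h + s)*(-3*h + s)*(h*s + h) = 12*h^3*s + 12*h^3 - 7*h^2*s^2 - 7*h^2*s + h*s^3 + h*s^2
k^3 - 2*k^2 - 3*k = k*(k - 3)*(k + 1)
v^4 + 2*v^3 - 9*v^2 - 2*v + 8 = (v - 2)*(v - 1)*(v + 1)*(v + 4)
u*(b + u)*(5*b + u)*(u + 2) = 5*b^2*u^2 + 10*b^2*u + 6*b*u^3 + 12*b*u^2 + u^4 + 2*u^3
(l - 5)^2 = l^2 - 10*l + 25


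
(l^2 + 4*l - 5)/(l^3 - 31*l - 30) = (l - 1)/(l^2 - 5*l - 6)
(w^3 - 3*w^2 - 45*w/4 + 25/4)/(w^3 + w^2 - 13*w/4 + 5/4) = (w - 5)/(w - 1)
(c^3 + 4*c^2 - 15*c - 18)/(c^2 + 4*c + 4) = (c^3 + 4*c^2 - 15*c - 18)/(c^2 + 4*c + 4)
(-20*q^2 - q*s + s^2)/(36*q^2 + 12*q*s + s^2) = (-20*q^2 - q*s + s^2)/(36*q^2 + 12*q*s + s^2)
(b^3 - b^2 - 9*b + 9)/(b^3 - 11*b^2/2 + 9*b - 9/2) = 2*(b + 3)/(2*b - 3)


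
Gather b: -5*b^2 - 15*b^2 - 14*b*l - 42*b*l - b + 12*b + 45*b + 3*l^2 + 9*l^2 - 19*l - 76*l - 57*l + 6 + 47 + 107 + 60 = -20*b^2 + b*(56 - 56*l) + 12*l^2 - 152*l + 220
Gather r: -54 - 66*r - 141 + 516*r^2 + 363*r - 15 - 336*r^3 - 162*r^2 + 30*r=-336*r^3 + 354*r^2 + 327*r - 210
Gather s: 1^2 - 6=-5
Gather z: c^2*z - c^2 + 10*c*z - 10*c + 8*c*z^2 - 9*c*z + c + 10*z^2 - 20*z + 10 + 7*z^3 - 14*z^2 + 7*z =-c^2 - 9*c + 7*z^3 + z^2*(8*c - 4) + z*(c^2 + c - 13) + 10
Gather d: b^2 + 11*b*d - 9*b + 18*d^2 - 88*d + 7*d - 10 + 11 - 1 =b^2 - 9*b + 18*d^2 + d*(11*b - 81)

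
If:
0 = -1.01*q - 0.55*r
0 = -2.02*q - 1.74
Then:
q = -0.86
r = 1.58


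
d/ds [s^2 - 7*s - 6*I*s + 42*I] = 2*s - 7 - 6*I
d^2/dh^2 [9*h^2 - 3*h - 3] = 18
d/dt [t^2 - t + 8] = 2*t - 1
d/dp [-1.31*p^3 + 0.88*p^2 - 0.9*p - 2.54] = -3.93*p^2 + 1.76*p - 0.9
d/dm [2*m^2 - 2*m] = 4*m - 2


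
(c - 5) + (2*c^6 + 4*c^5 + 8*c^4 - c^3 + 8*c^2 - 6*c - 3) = 2*c^6 + 4*c^5 + 8*c^4 - c^3 + 8*c^2 - 5*c - 8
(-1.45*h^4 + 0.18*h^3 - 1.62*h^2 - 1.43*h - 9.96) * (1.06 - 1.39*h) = 2.0155*h^5 - 1.7872*h^4 + 2.4426*h^3 + 0.2705*h^2 + 12.3286*h - 10.5576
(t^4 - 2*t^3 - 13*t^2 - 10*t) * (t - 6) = t^5 - 8*t^4 - t^3 + 68*t^2 + 60*t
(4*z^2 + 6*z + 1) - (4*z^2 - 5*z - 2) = 11*z + 3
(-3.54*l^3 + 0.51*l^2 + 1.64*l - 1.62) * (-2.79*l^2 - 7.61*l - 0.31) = 9.8766*l^5 + 25.5165*l^4 - 7.3593*l^3 - 8.1187*l^2 + 11.8198*l + 0.5022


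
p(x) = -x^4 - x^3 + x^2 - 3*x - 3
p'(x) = -4*x^3 - 3*x^2 + 2*x - 3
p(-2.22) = -4.76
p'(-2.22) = 21.54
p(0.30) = -3.85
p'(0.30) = -2.78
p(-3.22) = -57.09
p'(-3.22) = 93.00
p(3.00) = -111.00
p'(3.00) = -132.00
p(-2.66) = -19.19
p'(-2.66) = 45.74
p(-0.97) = 0.88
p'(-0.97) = -4.11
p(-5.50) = -704.94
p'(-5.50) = 560.75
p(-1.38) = 2.05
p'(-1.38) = -0.96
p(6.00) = -1497.00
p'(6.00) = -963.00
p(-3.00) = -39.00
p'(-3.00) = 72.00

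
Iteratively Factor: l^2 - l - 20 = (l + 4)*(l - 5)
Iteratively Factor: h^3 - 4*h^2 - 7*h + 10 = (h - 1)*(h^2 - 3*h - 10) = (h - 1)*(h + 2)*(h - 5)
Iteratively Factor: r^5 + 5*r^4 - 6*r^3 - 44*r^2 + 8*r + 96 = (r + 3)*(r^4 + 2*r^3 - 12*r^2 - 8*r + 32) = (r + 2)*(r + 3)*(r^3 - 12*r + 16) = (r - 2)*(r + 2)*(r + 3)*(r^2 + 2*r - 8) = (r - 2)*(r + 2)*(r + 3)*(r + 4)*(r - 2)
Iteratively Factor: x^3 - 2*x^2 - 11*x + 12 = (x - 1)*(x^2 - x - 12) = (x - 1)*(x + 3)*(x - 4)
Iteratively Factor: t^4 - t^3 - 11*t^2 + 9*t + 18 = (t - 3)*(t^3 + 2*t^2 - 5*t - 6) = (t - 3)*(t + 1)*(t^2 + t - 6) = (t - 3)*(t + 1)*(t + 3)*(t - 2)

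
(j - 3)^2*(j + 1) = j^3 - 5*j^2 + 3*j + 9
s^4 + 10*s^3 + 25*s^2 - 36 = (s - 1)*(s + 2)*(s + 3)*(s + 6)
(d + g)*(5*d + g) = 5*d^2 + 6*d*g + g^2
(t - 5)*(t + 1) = t^2 - 4*t - 5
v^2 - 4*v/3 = v*(v - 4/3)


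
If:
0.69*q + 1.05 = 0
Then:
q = -1.52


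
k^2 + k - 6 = (k - 2)*(k + 3)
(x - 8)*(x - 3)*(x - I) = x^3 - 11*x^2 - I*x^2 + 24*x + 11*I*x - 24*I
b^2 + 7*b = b*(b + 7)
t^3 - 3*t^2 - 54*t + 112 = (t - 8)*(t - 2)*(t + 7)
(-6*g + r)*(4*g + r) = -24*g^2 - 2*g*r + r^2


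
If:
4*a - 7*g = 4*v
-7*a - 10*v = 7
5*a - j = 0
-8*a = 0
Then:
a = 0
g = 2/5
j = 0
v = -7/10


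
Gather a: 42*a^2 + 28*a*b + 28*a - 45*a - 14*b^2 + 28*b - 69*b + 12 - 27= 42*a^2 + a*(28*b - 17) - 14*b^2 - 41*b - 15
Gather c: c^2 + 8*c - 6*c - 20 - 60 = c^2 + 2*c - 80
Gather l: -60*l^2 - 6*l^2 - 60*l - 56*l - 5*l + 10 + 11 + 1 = -66*l^2 - 121*l + 22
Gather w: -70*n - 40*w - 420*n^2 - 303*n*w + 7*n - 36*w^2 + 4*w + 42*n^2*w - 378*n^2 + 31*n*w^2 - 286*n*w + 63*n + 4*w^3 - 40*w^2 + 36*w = -798*n^2 + 4*w^3 + w^2*(31*n - 76) + w*(42*n^2 - 589*n)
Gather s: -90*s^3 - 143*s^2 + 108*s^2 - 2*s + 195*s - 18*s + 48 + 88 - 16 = -90*s^3 - 35*s^2 + 175*s + 120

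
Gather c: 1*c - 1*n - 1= c - n - 1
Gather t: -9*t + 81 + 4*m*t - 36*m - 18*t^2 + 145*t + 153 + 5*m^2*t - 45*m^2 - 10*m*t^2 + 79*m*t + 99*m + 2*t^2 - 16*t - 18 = -45*m^2 + 63*m + t^2*(-10*m - 16) + t*(5*m^2 + 83*m + 120) + 216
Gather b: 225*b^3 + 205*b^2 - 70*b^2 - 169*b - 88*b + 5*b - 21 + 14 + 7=225*b^3 + 135*b^2 - 252*b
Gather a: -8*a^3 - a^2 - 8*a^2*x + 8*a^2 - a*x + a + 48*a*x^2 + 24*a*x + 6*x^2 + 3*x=-8*a^3 + a^2*(7 - 8*x) + a*(48*x^2 + 23*x + 1) + 6*x^2 + 3*x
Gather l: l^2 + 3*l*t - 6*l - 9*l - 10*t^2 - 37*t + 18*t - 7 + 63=l^2 + l*(3*t - 15) - 10*t^2 - 19*t + 56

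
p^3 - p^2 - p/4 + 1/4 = (p - 1)*(p - 1/2)*(p + 1/2)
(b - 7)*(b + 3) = b^2 - 4*b - 21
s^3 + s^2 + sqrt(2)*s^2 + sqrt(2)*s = s*(s + 1)*(s + sqrt(2))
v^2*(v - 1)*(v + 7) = v^4 + 6*v^3 - 7*v^2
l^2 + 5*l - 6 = (l - 1)*(l + 6)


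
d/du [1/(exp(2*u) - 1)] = -1/(2*sinh(u)^2)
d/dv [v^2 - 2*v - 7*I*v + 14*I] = 2*v - 2 - 7*I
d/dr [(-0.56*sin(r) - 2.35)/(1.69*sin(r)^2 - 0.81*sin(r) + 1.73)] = (0.9464*sin(r)^2 + 7.943*sin(r) - 2.8723)*cos(r)/(2.8561*sin(r)^4 - 2.7378*sin(r)^3 + 6.5035*sin(r)^2 - 2.8026*sin(r) + 2.9929)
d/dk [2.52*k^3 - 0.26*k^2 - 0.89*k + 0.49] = 7.56*k^2 - 0.52*k - 0.89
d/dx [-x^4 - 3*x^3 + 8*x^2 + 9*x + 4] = -4*x^3 - 9*x^2 + 16*x + 9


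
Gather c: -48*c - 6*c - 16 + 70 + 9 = 63 - 54*c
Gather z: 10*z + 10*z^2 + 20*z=10*z^2 + 30*z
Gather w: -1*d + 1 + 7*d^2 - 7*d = 7*d^2 - 8*d + 1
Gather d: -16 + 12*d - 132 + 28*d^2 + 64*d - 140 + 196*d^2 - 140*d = 224*d^2 - 64*d - 288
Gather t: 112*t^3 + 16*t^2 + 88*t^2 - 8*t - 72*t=112*t^3 + 104*t^2 - 80*t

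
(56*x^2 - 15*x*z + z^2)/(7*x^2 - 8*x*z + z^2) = (8*x - z)/(x - z)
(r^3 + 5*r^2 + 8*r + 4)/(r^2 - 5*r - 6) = (r^2 + 4*r + 4)/(r - 6)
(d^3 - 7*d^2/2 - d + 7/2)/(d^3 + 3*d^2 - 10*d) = (d^3 - 7*d^2/2 - d + 7/2)/(d*(d^2 + 3*d - 10))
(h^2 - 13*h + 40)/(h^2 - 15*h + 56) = (h - 5)/(h - 7)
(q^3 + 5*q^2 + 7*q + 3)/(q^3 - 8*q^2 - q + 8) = (q^2 + 4*q + 3)/(q^2 - 9*q + 8)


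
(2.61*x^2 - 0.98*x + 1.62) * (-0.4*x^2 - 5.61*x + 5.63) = -1.044*x^4 - 14.2501*x^3 + 19.5441*x^2 - 14.6056*x + 9.1206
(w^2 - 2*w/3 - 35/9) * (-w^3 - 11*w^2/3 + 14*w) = -w^5 - 3*w^4 + 61*w^3/3 + 133*w^2/27 - 490*w/9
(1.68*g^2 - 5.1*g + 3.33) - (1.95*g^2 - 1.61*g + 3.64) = -0.27*g^2 - 3.49*g - 0.31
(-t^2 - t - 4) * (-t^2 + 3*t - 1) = t^4 - 2*t^3 + 2*t^2 - 11*t + 4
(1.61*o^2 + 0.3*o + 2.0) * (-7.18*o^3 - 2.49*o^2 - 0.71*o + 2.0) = -11.5598*o^5 - 6.1629*o^4 - 16.2501*o^3 - 1.973*o^2 - 0.82*o + 4.0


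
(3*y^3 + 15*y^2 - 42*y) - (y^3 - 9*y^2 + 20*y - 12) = 2*y^3 + 24*y^2 - 62*y + 12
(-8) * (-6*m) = 48*m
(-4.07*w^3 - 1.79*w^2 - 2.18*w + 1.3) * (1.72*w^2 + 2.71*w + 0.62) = -7.0004*w^5 - 14.1085*w^4 - 11.1239*w^3 - 4.7816*w^2 + 2.1714*w + 0.806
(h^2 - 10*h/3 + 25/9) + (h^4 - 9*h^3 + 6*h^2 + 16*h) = h^4 - 9*h^3 + 7*h^2 + 38*h/3 + 25/9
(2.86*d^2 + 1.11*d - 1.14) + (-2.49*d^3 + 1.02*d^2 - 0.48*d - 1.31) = -2.49*d^3 + 3.88*d^2 + 0.63*d - 2.45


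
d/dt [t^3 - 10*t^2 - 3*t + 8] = 3*t^2 - 20*t - 3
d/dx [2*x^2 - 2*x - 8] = 4*x - 2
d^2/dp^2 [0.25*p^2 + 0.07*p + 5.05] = 0.500000000000000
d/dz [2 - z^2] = -2*z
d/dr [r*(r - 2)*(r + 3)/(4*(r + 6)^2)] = (r^3 + 18*r^2 + 18*r - 36)/(4*(r^3 + 18*r^2 + 108*r + 216))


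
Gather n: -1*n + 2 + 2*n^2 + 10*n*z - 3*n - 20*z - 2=2*n^2 + n*(10*z - 4) - 20*z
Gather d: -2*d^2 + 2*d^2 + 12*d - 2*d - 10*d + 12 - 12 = 0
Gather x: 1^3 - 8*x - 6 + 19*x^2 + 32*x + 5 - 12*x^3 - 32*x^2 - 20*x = -12*x^3 - 13*x^2 + 4*x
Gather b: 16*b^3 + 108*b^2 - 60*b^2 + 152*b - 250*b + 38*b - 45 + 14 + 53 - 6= 16*b^3 + 48*b^2 - 60*b + 16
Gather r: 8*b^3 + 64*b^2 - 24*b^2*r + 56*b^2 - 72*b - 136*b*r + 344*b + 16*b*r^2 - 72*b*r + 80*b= 8*b^3 + 120*b^2 + 16*b*r^2 + 352*b + r*(-24*b^2 - 208*b)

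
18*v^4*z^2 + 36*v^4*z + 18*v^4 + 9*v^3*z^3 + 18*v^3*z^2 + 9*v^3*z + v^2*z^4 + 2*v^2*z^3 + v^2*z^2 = (3*v + z)*(6*v + z)*(v*z + v)^2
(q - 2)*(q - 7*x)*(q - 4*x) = q^3 - 11*q^2*x - 2*q^2 + 28*q*x^2 + 22*q*x - 56*x^2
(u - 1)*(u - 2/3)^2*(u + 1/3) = u^4 - 2*u^3 + u^2 + 4*u/27 - 4/27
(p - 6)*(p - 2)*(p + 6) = p^3 - 2*p^2 - 36*p + 72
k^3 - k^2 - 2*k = k*(k - 2)*(k + 1)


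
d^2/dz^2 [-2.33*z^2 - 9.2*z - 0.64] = -4.66000000000000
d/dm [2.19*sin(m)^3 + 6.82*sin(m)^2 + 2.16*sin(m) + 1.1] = (6.57*sin(m)^2 + 13.64*sin(m) + 2.16)*cos(m)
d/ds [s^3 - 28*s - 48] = 3*s^2 - 28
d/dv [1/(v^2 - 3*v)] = (3 - 2*v)/(v^2*(v - 3)^2)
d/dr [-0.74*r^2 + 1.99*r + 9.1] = 1.99 - 1.48*r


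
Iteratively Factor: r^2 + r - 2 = (r - 1)*(r + 2)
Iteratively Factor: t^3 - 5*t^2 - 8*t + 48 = (t + 3)*(t^2 - 8*t + 16) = (t - 4)*(t + 3)*(t - 4)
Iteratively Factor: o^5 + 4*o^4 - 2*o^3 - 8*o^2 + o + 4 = (o - 1)*(o^4 + 5*o^3 + 3*o^2 - 5*o - 4) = (o - 1)*(o + 4)*(o^3 + o^2 - o - 1) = (o - 1)^2*(o + 4)*(o^2 + 2*o + 1) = (o - 1)^2*(o + 1)*(o + 4)*(o + 1)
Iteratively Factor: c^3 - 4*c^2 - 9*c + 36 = (c - 4)*(c^2 - 9) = (c - 4)*(c + 3)*(c - 3)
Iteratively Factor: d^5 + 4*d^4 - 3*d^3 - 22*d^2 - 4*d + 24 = (d + 2)*(d^4 + 2*d^3 - 7*d^2 - 8*d + 12) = (d + 2)*(d + 3)*(d^3 - d^2 - 4*d + 4) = (d - 2)*(d + 2)*(d + 3)*(d^2 + d - 2) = (d - 2)*(d + 2)^2*(d + 3)*(d - 1)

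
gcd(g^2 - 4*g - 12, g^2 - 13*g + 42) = g - 6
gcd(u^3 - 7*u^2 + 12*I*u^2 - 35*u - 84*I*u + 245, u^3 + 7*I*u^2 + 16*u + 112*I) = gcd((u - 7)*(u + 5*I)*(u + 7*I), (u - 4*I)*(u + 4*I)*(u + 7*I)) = u + 7*I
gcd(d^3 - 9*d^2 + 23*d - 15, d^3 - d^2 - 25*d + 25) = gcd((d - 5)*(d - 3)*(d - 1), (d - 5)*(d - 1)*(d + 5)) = d^2 - 6*d + 5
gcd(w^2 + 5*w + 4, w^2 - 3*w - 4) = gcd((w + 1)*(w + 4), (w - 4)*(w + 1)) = w + 1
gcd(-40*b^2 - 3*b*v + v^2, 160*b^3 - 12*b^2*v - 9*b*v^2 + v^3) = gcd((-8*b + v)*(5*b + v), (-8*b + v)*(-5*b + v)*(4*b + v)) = -8*b + v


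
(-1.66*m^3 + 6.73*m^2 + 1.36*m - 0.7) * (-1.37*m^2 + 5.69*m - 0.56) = 2.2742*m^5 - 18.6655*m^4 + 37.3601*m^3 + 4.9286*m^2 - 4.7446*m + 0.392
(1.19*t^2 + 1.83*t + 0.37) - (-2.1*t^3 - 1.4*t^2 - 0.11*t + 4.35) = 2.1*t^3 + 2.59*t^2 + 1.94*t - 3.98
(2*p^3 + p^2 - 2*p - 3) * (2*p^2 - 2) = 4*p^5 + 2*p^4 - 8*p^3 - 8*p^2 + 4*p + 6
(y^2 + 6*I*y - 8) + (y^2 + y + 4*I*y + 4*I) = 2*y^2 + y + 10*I*y - 8 + 4*I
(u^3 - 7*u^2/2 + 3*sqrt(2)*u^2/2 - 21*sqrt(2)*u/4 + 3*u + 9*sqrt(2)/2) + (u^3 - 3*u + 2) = 2*u^3 - 7*u^2/2 + 3*sqrt(2)*u^2/2 - 21*sqrt(2)*u/4 + 2 + 9*sqrt(2)/2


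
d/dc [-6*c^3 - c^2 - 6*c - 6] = -18*c^2 - 2*c - 6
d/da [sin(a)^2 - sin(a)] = sin(2*a) - cos(a)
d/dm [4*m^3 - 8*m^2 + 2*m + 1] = 12*m^2 - 16*m + 2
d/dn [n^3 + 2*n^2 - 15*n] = 3*n^2 + 4*n - 15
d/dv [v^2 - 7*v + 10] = 2*v - 7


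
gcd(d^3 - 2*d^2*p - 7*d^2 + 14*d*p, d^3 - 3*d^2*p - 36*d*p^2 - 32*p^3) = 1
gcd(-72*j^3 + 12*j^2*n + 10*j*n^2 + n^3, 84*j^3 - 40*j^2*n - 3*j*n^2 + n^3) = 12*j^2 - 4*j*n - n^2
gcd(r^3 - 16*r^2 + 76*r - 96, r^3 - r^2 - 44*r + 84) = r^2 - 8*r + 12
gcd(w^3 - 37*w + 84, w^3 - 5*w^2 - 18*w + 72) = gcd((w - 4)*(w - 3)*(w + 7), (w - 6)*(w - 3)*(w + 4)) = w - 3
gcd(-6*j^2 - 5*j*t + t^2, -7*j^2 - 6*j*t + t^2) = j + t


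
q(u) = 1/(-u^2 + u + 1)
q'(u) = (2*u - 1)/(-u^2 + u + 1)^2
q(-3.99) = -0.05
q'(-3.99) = -0.03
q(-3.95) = -0.05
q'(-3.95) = -0.03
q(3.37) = -0.14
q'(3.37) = 0.12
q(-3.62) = -0.06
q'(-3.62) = -0.03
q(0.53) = 0.80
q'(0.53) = 0.04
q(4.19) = -0.08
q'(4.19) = 0.05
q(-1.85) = -0.23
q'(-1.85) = -0.26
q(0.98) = 0.98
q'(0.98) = 0.92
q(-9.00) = -0.01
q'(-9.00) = 0.00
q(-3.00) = -0.09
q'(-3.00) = -0.06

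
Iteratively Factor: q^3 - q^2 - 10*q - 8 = (q + 2)*(q^2 - 3*q - 4) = (q + 1)*(q + 2)*(q - 4)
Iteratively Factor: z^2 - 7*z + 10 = (z - 2)*(z - 5)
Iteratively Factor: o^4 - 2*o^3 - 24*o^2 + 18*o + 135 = (o - 5)*(o^3 + 3*o^2 - 9*o - 27) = (o - 5)*(o - 3)*(o^2 + 6*o + 9) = (o - 5)*(o - 3)*(o + 3)*(o + 3)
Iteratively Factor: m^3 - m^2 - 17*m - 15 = (m - 5)*(m^2 + 4*m + 3) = (m - 5)*(m + 3)*(m + 1)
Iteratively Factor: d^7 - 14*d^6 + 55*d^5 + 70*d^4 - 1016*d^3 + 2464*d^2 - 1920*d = (d - 4)*(d^6 - 10*d^5 + 15*d^4 + 130*d^3 - 496*d^2 + 480*d) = (d - 4)*(d - 3)*(d^5 - 7*d^4 - 6*d^3 + 112*d^2 - 160*d) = d*(d - 4)*(d - 3)*(d^4 - 7*d^3 - 6*d^2 + 112*d - 160) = d*(d - 4)^2*(d - 3)*(d^3 - 3*d^2 - 18*d + 40) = d*(d - 4)^2*(d - 3)*(d - 2)*(d^2 - d - 20) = d*(d - 5)*(d - 4)^2*(d - 3)*(d - 2)*(d + 4)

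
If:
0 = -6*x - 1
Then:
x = -1/6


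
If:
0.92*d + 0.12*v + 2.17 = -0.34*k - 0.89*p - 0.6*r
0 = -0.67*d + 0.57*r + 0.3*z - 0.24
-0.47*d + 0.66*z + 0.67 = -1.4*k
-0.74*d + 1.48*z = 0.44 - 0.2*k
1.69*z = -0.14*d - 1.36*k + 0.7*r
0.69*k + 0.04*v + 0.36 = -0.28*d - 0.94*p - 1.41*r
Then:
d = 0.86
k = -0.57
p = -0.79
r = 1.01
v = -22.27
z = 0.80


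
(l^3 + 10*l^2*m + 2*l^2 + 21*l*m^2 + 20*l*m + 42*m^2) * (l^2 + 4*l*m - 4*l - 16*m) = l^5 + 14*l^4*m - 2*l^4 + 61*l^3*m^2 - 28*l^3*m - 8*l^3 + 84*l^2*m^3 - 122*l^2*m^2 - 112*l^2*m - 168*l*m^3 - 488*l*m^2 - 672*m^3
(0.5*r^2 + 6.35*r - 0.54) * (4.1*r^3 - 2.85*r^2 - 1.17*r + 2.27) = 2.05*r^5 + 24.61*r^4 - 20.8965*r^3 - 4.7555*r^2 + 15.0463*r - 1.2258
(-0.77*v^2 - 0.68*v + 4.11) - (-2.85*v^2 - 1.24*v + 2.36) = 2.08*v^2 + 0.56*v + 1.75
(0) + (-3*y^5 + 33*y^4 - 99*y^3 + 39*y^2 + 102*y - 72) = -3*y^5 + 33*y^4 - 99*y^3 + 39*y^2 + 102*y - 72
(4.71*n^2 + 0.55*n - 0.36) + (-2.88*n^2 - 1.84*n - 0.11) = 1.83*n^2 - 1.29*n - 0.47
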